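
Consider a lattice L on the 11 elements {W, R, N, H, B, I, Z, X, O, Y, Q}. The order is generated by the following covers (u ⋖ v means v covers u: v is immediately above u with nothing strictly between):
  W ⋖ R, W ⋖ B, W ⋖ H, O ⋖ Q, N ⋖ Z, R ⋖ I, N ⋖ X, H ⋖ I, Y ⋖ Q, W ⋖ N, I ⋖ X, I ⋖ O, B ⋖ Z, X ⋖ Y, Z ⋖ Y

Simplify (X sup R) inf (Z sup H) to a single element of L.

X

X ∨ R = X
Z ∨ H = Y
X ∧ Y = X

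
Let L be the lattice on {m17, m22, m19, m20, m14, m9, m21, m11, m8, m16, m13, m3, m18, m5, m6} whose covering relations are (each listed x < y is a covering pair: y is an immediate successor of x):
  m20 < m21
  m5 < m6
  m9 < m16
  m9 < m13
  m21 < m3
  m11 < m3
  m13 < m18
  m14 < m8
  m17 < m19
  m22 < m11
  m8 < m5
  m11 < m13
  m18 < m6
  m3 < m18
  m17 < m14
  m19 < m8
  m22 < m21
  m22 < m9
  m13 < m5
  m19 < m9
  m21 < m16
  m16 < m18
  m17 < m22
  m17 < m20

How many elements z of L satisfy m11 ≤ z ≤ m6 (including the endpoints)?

The interval [m11, m6] = {m11, m13, m18, m3, m5, m6}, which has 6 elements.

6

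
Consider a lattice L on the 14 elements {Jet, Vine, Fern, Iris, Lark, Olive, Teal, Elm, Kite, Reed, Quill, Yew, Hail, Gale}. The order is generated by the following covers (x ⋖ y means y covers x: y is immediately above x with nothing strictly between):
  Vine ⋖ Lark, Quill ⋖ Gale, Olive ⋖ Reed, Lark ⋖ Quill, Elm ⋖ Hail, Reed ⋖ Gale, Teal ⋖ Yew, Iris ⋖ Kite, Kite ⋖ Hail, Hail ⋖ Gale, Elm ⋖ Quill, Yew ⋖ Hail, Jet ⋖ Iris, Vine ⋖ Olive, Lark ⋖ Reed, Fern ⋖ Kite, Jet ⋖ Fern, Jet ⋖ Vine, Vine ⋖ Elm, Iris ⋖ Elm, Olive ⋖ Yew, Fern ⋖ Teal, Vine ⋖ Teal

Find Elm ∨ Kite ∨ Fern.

Common upper bounds of {Elm, Kite, Fern}: Gale, Hail.
The least among these is Hail.

Hail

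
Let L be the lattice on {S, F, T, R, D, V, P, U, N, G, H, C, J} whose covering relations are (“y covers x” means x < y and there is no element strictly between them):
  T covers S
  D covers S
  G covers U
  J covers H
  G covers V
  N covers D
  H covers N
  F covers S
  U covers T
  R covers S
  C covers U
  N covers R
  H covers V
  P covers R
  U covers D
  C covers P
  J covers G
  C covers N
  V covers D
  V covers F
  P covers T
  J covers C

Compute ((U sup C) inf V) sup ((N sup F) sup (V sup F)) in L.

U ∨ C = C
C ∧ V = D
N ∨ F = H
V ∨ F = V
H ∨ V = H
D ∨ H = H

H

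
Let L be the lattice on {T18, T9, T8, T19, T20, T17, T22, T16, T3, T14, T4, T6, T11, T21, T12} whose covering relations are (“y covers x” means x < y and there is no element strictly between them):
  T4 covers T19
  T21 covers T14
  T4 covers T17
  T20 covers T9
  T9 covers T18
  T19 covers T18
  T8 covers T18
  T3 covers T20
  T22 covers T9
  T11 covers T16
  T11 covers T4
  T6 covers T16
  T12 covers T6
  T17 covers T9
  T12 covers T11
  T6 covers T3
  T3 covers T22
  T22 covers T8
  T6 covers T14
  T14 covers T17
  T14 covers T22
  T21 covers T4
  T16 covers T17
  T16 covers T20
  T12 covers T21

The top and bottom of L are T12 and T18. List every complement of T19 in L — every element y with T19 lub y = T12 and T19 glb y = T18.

Need y with T19 ∨ y = T12 and T19 ∧ y = T18.
Checking each element gives: T3, T6.

T3, T6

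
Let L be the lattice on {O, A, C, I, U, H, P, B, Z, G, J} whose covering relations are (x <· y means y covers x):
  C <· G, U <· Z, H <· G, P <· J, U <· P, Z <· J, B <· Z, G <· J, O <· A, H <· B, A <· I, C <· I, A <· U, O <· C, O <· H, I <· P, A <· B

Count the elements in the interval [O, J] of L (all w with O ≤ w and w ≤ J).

11

The interval [O, J] = {A, B, C, G, H, I, J, O, P, U, Z}, which has 11 elements.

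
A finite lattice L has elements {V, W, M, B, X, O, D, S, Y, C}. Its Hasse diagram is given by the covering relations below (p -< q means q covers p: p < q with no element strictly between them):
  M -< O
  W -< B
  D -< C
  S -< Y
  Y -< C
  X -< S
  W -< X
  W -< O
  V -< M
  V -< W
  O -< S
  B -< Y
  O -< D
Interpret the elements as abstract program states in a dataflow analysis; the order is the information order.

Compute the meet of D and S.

Common lower bounds of {D, S}: M, O, V, W.
The greatest among these is O.

O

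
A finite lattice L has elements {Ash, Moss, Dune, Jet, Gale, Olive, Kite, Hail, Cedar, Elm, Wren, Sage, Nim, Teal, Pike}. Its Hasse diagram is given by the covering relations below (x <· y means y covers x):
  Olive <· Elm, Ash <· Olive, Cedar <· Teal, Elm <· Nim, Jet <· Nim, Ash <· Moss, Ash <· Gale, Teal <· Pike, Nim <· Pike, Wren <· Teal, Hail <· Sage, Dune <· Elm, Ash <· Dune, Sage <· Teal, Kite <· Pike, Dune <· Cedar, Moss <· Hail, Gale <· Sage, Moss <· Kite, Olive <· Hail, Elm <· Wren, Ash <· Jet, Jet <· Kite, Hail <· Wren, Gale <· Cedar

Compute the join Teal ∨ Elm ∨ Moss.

Teal

Common upper bounds of {Teal, Elm, Moss}: Pike, Teal.
The least among these is Teal.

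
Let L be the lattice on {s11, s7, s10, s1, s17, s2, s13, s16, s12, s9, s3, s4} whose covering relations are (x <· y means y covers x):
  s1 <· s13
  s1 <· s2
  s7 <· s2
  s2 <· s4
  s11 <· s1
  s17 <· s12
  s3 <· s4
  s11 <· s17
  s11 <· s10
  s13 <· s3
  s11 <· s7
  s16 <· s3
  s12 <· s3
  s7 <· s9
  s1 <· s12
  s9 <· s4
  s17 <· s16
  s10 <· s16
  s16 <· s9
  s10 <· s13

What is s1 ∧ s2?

Common lower bounds of {s1, s2}: s1, s11.
The greatest among these is s1.

s1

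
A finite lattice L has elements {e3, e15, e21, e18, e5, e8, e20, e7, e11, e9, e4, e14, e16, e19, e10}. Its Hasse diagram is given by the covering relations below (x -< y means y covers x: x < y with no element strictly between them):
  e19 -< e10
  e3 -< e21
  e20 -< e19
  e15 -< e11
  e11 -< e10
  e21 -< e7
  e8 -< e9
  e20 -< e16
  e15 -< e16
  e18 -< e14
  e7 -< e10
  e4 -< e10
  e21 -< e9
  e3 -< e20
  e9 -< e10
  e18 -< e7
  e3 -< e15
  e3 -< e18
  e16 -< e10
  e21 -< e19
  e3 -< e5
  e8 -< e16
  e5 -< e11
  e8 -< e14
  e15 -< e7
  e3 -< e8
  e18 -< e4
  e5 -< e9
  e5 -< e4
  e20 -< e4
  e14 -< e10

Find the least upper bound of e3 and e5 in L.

e5

Common upper bounds of {e3, e5}: e10, e11, e4, e5, e9.
The least among these is e5.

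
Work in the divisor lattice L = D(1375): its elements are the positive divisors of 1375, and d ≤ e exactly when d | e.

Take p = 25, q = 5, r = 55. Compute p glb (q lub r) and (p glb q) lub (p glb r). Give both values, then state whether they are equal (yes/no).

5; 5; yes

q lub r = 55, so p glb (q lub r) = 25 glb 55 = 5.
p glb q = 5 and p glb r = 5, so (p glb q) lub (p glb r) = 5 lub 5 = 5.
Equal: yes.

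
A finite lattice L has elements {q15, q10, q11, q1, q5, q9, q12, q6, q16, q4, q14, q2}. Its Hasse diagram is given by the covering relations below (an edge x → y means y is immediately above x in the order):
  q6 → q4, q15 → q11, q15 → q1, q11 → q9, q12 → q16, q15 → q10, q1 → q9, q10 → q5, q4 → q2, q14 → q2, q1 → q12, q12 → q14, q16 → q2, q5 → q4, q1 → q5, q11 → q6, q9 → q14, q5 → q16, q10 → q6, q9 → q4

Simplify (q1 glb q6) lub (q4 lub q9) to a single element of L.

q1 ∧ q6 = q15
q4 ∨ q9 = q4
q15 ∨ q4 = q4

q4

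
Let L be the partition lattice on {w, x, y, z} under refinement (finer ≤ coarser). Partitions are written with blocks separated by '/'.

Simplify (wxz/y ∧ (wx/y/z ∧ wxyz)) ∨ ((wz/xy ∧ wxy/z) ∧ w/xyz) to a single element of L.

wx/y/z ∧ wxyz = wx/y/z
wxz/y ∧ wx/y/z = wx/y/z
wz/xy ∧ wxy/z = w/xy/z
w/xy/z ∧ w/xyz = w/xy/z
wx/y/z ∨ w/xy/z = wxy/z

wxy/z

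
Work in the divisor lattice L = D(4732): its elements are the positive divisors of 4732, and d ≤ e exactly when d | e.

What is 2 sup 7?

Common upper bounds of {2, 7}: 14, 182, 2366, 28, 364, 4732.
The least among these is 14.

14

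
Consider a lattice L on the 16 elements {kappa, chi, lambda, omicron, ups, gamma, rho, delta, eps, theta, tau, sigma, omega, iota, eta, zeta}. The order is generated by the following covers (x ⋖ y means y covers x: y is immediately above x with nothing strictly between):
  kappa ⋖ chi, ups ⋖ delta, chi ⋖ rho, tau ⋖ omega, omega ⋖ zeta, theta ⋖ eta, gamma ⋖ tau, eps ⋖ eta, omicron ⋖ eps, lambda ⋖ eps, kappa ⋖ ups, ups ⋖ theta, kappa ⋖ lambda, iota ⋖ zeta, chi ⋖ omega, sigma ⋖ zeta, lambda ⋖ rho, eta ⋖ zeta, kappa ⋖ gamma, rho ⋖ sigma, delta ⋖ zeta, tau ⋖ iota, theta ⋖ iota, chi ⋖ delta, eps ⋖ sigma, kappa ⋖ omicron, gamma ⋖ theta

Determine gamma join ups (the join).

theta

Common upper bounds of {gamma, ups}: eta, iota, theta, zeta.
The least among these is theta.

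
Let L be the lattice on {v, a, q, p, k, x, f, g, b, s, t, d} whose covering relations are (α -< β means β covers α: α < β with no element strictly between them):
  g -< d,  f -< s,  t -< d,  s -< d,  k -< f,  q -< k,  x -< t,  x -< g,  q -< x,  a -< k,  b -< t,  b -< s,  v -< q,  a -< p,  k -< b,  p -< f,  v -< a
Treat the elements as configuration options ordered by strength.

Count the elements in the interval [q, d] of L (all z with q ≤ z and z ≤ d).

9

The interval [q, d] = {b, d, f, g, k, q, s, t, x}, which has 9 elements.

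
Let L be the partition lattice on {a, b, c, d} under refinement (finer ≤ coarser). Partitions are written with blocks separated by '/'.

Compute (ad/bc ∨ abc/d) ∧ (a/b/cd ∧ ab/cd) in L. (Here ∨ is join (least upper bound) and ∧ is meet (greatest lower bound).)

a/b/cd

ad/bc ∨ abc/d = abcd
a/b/cd ∧ ab/cd = a/b/cd
abcd ∧ a/b/cd = a/b/cd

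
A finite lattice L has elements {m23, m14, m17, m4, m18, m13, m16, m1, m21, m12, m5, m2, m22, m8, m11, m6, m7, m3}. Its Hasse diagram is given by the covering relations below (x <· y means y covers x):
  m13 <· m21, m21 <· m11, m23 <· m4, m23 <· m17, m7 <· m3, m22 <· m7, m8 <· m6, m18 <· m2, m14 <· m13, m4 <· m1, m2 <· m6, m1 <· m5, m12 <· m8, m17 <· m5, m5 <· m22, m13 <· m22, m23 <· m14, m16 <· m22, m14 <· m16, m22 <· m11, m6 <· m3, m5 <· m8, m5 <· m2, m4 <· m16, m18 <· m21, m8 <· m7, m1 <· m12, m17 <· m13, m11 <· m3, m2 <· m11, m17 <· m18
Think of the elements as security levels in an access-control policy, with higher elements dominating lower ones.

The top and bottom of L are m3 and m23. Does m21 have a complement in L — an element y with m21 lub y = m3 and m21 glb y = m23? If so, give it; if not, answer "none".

m12

Need y with m21 ∨ y = m3 and m21 ∧ y = m23.
Checking each element gives: m12.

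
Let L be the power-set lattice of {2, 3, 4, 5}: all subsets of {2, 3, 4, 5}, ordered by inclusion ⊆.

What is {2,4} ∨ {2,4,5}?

{2,4,5}

Under ⊆, join is union: {2,4} ∪ {2,4,5} = {2,4,5}.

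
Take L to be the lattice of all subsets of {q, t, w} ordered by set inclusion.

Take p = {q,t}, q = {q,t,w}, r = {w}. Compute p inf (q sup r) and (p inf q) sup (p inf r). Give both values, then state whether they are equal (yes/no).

{q,t}; {q,t}; yes

q sup r = {q,t,w}, so p inf (q sup r) = {q,t} inf {q,t,w} = {q,t}.
p inf q = {q,t} and p inf r = ∅, so (p inf q) sup (p inf r) = {q,t} sup ∅ = {q,t}.
Equal: yes.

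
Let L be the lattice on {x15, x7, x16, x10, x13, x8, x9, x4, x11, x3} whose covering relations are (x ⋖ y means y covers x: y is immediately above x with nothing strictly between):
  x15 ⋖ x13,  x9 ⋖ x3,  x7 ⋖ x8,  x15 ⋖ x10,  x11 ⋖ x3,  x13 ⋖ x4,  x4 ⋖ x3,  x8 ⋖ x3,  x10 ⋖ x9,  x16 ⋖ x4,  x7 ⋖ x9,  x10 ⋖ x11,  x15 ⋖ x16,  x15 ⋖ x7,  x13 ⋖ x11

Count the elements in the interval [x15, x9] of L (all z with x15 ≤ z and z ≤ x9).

4

The interval [x15, x9] = {x10, x15, x7, x9}, which has 4 elements.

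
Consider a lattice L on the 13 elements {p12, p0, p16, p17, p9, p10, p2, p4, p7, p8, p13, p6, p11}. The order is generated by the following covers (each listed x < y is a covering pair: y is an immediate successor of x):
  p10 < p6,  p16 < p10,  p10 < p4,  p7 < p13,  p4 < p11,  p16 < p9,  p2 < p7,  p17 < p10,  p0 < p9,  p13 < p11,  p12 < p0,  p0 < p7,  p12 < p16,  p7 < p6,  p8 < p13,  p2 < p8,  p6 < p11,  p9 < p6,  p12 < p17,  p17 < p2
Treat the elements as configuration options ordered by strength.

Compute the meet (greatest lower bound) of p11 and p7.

p7

Common lower bounds of {p11, p7}: p0, p12, p17, p2, p7.
The greatest among these is p7.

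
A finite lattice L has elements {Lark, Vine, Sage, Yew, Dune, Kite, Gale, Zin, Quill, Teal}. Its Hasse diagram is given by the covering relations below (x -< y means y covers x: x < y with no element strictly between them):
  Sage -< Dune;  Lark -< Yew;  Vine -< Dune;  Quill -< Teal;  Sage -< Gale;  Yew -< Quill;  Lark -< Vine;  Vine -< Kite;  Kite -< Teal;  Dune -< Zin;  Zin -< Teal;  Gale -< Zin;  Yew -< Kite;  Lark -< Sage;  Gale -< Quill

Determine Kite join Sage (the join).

Teal

Common upper bounds of {Kite, Sage}: Teal.
The least among these is Teal.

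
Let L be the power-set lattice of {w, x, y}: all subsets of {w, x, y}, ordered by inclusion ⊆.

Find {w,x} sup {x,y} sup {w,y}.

{w,x,y}

Under ⊆, join is union: {w,x} ∪ {x,y} ∪ {w,y} = {w,x,y}.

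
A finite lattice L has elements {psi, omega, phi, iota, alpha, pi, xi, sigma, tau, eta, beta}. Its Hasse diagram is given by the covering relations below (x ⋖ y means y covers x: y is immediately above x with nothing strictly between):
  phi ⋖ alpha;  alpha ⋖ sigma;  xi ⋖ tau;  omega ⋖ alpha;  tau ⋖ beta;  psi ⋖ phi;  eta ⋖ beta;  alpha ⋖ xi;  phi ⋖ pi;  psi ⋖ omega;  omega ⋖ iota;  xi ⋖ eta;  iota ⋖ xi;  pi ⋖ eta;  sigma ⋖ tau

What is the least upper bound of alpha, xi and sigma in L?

tau

Common upper bounds of {alpha, xi, sigma}: beta, tau.
The least among these is tau.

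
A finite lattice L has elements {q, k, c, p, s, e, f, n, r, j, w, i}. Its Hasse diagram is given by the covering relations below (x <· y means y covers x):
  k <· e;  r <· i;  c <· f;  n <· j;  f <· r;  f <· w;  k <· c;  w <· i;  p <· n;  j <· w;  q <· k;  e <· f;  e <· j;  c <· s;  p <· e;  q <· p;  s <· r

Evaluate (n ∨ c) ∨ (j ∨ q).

w

n ∨ c = w
j ∨ q = j
w ∨ j = w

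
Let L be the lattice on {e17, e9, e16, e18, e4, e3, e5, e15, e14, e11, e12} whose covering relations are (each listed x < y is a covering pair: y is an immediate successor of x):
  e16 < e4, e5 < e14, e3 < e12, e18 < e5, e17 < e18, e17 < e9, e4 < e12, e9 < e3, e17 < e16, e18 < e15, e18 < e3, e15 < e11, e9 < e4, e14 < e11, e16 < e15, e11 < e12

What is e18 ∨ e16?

e15

Common upper bounds of {e18, e16}: e11, e12, e15.
The least among these is e15.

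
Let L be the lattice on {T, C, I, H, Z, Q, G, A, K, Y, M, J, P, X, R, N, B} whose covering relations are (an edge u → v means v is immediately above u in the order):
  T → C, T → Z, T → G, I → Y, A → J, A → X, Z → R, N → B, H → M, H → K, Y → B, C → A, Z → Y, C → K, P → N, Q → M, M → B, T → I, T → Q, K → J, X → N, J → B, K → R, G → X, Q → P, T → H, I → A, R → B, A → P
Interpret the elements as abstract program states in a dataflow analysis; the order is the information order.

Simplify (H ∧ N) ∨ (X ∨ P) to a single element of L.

H ∧ N = T
X ∨ P = N
T ∨ N = N

N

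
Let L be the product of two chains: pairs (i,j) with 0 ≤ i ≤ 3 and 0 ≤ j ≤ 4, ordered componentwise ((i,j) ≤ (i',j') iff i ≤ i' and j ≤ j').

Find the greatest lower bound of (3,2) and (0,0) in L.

In a product of chains, the meet is componentwise min, giving (0,0).

(0,0)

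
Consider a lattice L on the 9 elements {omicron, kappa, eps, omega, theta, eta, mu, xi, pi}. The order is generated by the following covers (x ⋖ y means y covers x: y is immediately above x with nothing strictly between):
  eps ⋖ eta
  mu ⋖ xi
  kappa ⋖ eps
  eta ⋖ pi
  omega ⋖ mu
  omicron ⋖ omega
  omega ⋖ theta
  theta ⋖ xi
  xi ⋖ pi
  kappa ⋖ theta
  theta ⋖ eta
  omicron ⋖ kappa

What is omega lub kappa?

Common upper bounds of {omega, kappa}: eta, pi, theta, xi.
The least among these is theta.

theta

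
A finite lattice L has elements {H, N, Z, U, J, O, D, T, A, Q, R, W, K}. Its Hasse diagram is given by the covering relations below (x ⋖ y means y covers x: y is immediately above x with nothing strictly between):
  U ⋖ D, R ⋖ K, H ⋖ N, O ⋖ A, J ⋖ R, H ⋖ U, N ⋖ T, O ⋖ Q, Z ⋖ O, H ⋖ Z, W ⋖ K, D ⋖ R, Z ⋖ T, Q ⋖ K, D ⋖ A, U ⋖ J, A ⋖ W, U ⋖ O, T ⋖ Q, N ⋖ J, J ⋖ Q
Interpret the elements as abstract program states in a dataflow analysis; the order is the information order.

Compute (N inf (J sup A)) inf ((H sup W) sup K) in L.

N

J ∨ A = K
N ∧ K = N
H ∨ W = W
W ∨ K = K
N ∧ K = N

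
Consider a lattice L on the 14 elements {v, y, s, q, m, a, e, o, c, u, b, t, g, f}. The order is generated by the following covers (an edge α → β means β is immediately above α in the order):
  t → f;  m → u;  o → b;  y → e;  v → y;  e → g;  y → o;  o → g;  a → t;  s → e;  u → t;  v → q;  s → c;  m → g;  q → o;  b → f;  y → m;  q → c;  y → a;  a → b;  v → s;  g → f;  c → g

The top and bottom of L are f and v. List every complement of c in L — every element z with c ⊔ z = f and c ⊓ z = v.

a, t, u

Need z with c ∨ z = f and c ∧ z = v.
Checking each element gives: a, t, u.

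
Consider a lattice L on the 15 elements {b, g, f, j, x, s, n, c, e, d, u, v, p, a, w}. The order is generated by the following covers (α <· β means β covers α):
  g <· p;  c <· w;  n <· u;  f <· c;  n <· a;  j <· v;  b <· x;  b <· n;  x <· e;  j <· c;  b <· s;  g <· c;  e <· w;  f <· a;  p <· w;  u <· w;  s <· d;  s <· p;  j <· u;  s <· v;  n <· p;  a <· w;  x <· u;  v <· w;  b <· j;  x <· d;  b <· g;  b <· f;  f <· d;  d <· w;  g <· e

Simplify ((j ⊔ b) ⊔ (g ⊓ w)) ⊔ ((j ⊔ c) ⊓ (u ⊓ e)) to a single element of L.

j ∨ b = j
g ∧ w = g
j ∨ g = c
j ∨ c = c
u ∧ e = x
c ∧ x = b
c ∨ b = c

c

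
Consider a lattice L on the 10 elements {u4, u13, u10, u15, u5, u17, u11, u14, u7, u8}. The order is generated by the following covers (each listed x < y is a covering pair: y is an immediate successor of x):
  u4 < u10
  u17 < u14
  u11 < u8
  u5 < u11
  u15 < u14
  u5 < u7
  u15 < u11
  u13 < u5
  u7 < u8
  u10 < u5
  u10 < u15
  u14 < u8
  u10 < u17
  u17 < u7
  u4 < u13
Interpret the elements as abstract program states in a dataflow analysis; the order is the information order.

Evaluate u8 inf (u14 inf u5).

u14 ∧ u5 = u10
u8 ∧ u10 = u10

u10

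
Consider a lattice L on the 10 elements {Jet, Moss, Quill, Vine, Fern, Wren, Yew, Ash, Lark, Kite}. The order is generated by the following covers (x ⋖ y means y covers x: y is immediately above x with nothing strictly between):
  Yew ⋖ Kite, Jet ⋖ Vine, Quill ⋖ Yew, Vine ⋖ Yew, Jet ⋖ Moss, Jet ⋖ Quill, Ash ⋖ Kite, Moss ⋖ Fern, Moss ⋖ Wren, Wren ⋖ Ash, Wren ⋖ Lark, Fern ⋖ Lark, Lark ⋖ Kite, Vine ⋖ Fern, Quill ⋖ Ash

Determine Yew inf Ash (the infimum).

Quill

Common lower bounds of {Yew, Ash}: Jet, Quill.
The greatest among these is Quill.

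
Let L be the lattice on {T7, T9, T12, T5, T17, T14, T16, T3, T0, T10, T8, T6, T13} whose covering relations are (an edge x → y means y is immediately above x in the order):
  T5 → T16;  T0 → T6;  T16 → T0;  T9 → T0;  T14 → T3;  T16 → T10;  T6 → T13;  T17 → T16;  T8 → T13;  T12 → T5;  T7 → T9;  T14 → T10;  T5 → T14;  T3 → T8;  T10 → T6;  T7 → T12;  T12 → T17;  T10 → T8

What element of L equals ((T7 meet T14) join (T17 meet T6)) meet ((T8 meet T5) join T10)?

T17

T7 ∧ T14 = T7
T17 ∧ T6 = T17
T7 ∨ T17 = T17
T8 ∧ T5 = T5
T5 ∨ T10 = T10
T17 ∧ T10 = T17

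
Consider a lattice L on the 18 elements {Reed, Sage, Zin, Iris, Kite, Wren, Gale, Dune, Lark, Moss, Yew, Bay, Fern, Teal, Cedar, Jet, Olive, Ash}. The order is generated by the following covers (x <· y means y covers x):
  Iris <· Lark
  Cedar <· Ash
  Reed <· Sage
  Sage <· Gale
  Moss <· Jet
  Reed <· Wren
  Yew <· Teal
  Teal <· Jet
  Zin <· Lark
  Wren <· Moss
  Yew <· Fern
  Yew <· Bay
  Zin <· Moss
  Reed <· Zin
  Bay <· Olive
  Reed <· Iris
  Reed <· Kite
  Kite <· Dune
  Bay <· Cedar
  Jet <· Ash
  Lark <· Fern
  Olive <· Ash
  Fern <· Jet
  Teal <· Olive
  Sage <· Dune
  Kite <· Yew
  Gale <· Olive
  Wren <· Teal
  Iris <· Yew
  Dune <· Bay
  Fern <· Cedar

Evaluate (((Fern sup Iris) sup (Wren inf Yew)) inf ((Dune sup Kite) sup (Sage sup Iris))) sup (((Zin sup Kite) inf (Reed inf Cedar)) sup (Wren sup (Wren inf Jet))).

Teal

Fern ∨ Iris = Fern
Wren ∧ Yew = Reed
Fern ∨ Reed = Fern
Dune ∨ Kite = Dune
Sage ∨ Iris = Bay
Dune ∨ Bay = Bay
Fern ∧ Bay = Yew
Zin ∨ Kite = Fern
Reed ∧ Cedar = Reed
Fern ∧ Reed = Reed
Wren ∧ Jet = Wren
Wren ∨ Wren = Wren
Reed ∨ Wren = Wren
Yew ∨ Wren = Teal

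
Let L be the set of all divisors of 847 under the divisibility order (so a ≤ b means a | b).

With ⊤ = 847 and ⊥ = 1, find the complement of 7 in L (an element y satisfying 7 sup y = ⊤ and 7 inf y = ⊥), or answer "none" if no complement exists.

121

Need y with 7 ∨ y = 847 and 7 ∧ y = 1.
Checking each element gives: 121.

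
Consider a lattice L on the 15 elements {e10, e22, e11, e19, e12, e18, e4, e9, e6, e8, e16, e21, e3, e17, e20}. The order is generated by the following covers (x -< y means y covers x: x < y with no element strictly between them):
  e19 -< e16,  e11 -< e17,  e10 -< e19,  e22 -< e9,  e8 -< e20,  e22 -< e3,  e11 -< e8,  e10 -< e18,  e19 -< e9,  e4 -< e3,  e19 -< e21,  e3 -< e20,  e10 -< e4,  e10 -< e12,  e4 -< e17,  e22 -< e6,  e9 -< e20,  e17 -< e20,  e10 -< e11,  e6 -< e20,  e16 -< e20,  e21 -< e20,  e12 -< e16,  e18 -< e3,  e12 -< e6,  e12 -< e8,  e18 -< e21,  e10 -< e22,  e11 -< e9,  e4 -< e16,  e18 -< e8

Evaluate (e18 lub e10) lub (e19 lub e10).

e18 ∨ e10 = e18
e19 ∨ e10 = e19
e18 ∨ e19 = e21

e21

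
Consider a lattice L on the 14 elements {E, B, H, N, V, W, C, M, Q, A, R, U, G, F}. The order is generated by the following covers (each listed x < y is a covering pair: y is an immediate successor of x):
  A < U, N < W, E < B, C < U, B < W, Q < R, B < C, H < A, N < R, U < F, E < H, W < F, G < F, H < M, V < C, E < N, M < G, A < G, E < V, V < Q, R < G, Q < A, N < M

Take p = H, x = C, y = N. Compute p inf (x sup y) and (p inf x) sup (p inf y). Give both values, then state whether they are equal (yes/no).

H; E; no

x sup y = F, so p inf (x sup y) = H inf F = H.
p inf x = E and p inf y = E, so (p inf x) sup (p inf y) = E sup E = E.
Equal: no.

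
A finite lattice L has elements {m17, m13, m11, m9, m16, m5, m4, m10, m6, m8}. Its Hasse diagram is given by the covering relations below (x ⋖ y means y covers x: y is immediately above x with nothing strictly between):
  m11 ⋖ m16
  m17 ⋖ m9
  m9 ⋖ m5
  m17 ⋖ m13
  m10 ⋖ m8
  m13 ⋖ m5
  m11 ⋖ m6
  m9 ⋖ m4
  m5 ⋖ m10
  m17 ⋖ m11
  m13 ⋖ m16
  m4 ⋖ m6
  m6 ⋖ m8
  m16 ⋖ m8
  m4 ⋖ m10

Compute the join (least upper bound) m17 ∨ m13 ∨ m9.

Common upper bounds of {m17, m13, m9}: m10, m5, m8.
The least among these is m5.

m5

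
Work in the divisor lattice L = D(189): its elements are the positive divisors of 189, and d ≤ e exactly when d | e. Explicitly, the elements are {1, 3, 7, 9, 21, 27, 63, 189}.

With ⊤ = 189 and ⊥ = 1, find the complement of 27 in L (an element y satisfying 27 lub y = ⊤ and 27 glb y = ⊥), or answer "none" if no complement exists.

Need y with 27 ∨ y = 189 and 27 ∧ y = 1.
Checking each element gives: 7.

7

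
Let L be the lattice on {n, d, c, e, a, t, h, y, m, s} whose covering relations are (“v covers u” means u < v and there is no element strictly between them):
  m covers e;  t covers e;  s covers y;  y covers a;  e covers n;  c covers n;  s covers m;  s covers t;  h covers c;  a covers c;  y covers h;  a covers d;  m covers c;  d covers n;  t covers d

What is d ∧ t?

d

Common lower bounds of {d, t}: d, n.
The greatest among these is d.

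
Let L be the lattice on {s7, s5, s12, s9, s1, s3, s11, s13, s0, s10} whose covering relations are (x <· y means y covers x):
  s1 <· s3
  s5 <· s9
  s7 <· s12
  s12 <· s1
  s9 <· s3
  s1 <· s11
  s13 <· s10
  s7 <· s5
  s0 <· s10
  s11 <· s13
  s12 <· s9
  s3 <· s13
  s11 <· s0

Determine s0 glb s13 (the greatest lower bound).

s11

Common lower bounds of {s0, s13}: s1, s11, s12, s7.
The greatest among these is s11.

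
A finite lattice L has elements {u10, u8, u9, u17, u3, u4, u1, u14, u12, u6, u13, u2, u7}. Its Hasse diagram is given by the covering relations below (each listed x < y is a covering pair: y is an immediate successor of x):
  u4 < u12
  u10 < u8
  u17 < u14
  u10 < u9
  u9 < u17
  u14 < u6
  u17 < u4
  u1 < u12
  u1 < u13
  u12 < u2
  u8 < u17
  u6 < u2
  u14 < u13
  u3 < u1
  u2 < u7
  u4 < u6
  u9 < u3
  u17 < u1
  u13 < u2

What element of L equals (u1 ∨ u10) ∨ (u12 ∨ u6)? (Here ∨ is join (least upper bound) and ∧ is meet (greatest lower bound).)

u2

u1 ∨ u10 = u1
u12 ∨ u6 = u2
u1 ∨ u2 = u2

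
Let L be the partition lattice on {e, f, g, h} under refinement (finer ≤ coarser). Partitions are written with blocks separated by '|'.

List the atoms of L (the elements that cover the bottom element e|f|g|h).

ef|g|h, eg|f|h, eh|f|g, e|fg|h, e|fh|g, e|f|gh

The atoms are exactly the elements that cover e|f|g|h: ef|g|h, eg|f|h, eh|f|g, e|fg|h, e|fh|g, e|f|gh.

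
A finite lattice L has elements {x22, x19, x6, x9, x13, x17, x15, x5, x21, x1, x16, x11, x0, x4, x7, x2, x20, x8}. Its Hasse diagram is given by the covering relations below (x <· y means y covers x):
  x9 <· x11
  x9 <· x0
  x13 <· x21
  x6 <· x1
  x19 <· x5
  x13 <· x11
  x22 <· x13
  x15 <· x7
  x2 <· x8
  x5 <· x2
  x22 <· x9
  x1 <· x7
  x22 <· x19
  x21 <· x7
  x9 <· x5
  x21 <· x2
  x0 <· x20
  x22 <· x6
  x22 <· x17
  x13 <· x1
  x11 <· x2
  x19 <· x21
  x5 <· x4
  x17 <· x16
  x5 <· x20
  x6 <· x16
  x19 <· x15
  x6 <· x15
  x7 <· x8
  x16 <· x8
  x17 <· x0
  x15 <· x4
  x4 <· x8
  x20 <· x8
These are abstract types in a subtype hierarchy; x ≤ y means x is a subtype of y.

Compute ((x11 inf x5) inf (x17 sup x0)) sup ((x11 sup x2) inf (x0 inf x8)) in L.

x11 ∧ x5 = x9
x17 ∨ x0 = x0
x9 ∧ x0 = x9
x11 ∨ x2 = x2
x0 ∧ x8 = x0
x2 ∧ x0 = x9
x9 ∨ x9 = x9

x9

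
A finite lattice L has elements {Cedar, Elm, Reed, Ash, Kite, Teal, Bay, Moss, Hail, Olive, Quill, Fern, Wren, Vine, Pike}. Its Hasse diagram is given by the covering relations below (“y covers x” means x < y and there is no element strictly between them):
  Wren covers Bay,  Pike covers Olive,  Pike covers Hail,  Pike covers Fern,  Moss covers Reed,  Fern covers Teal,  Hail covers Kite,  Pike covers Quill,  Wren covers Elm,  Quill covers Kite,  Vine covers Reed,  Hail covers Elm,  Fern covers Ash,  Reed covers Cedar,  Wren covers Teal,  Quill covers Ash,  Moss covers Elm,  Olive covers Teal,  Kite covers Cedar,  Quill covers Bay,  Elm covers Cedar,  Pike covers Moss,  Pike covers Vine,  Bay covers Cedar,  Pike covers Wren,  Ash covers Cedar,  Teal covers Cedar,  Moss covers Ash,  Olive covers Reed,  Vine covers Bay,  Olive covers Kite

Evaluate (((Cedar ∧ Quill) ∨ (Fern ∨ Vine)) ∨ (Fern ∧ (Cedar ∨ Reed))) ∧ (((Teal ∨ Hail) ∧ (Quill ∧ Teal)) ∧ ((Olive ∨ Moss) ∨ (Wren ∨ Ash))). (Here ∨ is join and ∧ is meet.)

Cedar

Cedar ∧ Quill = Cedar
Fern ∨ Vine = Pike
Cedar ∨ Pike = Pike
Cedar ∨ Reed = Reed
Fern ∧ Reed = Cedar
Pike ∨ Cedar = Pike
Teal ∨ Hail = Pike
Quill ∧ Teal = Cedar
Pike ∧ Cedar = Cedar
Olive ∨ Moss = Pike
Wren ∨ Ash = Pike
Pike ∨ Pike = Pike
Cedar ∧ Pike = Cedar
Pike ∧ Cedar = Cedar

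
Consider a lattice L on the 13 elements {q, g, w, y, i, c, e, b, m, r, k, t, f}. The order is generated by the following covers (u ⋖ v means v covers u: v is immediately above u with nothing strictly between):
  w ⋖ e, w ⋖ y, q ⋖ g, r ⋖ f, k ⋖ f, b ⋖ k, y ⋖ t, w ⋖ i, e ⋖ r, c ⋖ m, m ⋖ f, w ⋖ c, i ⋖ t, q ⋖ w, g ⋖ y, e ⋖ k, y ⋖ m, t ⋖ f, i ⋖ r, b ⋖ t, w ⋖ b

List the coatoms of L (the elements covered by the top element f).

The coatoms are exactly the elements covered by f: k, m, r, t.

k, m, r, t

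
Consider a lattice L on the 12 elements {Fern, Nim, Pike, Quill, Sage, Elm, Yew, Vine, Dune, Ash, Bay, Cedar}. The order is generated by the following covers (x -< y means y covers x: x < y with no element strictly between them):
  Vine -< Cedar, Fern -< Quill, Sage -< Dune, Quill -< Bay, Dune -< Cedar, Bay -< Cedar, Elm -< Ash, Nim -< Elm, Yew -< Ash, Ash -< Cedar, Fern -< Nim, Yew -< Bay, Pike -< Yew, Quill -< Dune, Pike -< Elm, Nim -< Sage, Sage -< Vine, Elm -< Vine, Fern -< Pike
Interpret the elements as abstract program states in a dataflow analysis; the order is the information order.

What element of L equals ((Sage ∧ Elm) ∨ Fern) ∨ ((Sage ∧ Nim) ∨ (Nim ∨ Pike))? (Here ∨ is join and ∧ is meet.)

Elm

Sage ∧ Elm = Nim
Nim ∨ Fern = Nim
Sage ∧ Nim = Nim
Nim ∨ Pike = Elm
Nim ∨ Elm = Elm
Nim ∨ Elm = Elm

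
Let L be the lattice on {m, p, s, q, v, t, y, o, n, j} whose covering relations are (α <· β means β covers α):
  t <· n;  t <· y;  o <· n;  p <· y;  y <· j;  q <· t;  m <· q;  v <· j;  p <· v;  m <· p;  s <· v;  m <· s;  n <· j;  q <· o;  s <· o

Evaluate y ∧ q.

y ∧ q = q

q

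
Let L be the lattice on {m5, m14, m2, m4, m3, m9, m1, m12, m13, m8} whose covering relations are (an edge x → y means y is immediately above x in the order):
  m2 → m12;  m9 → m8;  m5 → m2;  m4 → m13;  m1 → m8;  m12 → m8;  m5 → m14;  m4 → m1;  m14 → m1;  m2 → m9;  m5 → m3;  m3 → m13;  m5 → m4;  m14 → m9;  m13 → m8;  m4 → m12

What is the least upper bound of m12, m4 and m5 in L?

m12

Common upper bounds of {m12, m4, m5}: m12, m8.
The least among these is m12.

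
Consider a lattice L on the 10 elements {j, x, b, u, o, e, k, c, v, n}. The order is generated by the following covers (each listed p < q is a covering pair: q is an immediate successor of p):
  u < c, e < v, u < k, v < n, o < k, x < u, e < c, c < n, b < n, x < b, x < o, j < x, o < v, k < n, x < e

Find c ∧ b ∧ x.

Common lower bounds of {c, b, x}: j, x.
The greatest among these is x.

x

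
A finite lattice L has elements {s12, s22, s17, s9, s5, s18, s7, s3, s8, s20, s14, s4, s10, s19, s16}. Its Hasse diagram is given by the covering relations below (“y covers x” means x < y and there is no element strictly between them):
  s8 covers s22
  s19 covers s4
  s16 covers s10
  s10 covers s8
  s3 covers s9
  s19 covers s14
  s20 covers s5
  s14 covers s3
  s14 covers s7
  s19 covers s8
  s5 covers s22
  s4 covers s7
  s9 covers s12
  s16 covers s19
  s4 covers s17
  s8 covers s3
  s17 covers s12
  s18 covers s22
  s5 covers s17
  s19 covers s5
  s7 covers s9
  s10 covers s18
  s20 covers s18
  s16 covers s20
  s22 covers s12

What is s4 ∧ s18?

Common lower bounds of {s4, s18}: s12.
The greatest among these is s12.

s12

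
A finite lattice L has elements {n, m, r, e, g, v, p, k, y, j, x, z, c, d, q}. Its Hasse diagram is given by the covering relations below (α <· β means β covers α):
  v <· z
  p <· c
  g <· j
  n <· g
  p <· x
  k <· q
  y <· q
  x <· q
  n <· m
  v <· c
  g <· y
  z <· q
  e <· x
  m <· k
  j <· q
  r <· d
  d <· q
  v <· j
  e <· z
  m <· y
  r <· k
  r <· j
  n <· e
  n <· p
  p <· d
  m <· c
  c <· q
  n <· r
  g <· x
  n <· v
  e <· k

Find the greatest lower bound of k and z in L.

e

Common lower bounds of {k, z}: e, n.
The greatest among these is e.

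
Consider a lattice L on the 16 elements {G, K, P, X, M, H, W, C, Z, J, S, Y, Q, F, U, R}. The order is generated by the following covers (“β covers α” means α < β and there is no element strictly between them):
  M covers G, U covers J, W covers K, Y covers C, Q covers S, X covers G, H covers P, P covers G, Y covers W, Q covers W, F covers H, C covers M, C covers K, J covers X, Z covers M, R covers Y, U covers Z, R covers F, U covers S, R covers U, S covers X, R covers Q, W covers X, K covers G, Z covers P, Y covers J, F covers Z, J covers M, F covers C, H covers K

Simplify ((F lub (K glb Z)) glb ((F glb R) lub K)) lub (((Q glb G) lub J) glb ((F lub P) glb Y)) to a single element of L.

F

K ∧ Z = G
F ∨ G = F
F ∧ R = F
F ∨ K = F
F ∧ F = F
Q ∧ G = G
G ∨ J = J
F ∨ P = F
F ∧ Y = C
J ∧ C = M
F ∨ M = F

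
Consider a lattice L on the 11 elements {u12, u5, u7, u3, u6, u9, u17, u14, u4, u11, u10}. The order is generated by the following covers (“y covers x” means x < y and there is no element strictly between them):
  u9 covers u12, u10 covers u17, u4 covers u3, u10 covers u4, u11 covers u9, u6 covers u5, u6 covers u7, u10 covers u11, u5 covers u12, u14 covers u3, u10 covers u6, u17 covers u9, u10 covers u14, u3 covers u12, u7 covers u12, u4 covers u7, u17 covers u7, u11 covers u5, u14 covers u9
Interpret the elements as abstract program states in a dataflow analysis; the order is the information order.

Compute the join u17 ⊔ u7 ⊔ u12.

u17

Common upper bounds of {u17, u7, u12}: u10, u17.
The least among these is u17.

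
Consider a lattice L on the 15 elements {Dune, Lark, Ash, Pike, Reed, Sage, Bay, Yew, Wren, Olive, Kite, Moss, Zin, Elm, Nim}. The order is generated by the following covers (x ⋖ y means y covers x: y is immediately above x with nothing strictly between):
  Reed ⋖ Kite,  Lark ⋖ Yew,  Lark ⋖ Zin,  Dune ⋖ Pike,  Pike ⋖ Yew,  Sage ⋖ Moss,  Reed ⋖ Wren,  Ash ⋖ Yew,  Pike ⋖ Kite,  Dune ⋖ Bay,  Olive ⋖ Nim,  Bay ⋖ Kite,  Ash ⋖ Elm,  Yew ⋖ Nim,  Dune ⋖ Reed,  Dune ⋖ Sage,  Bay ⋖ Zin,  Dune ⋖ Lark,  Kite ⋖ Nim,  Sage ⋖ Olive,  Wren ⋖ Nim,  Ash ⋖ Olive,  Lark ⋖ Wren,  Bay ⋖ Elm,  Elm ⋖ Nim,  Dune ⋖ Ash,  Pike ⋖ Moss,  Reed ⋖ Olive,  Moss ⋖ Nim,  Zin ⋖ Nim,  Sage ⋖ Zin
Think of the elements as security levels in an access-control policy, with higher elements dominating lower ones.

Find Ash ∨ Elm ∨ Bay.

Elm

Common upper bounds of {Ash, Elm, Bay}: Elm, Nim.
The least among these is Elm.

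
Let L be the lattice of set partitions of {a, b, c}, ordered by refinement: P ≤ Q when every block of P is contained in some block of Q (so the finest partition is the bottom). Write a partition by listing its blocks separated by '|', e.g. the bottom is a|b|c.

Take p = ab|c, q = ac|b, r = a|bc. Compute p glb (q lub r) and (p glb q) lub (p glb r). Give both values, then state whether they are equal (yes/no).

ab|c; a|b|c; no

q lub r = abc, so p glb (q lub r) = ab|c glb abc = ab|c.
p glb q = a|b|c and p glb r = a|b|c, so (p glb q) lub (p glb r) = a|b|c lub a|b|c = a|b|c.
Equal: no.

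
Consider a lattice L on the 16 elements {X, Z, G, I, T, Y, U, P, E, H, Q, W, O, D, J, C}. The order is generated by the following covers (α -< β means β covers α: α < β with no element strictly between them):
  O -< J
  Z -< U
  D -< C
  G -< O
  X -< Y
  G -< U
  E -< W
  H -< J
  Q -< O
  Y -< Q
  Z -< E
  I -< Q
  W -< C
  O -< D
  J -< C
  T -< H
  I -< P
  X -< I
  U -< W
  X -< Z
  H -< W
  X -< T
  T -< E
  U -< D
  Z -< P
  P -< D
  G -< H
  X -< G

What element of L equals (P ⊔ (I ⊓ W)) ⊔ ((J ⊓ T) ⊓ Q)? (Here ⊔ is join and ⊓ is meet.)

I ∧ W = X
P ∨ X = P
J ∧ T = T
T ∧ Q = X
P ∨ X = P

P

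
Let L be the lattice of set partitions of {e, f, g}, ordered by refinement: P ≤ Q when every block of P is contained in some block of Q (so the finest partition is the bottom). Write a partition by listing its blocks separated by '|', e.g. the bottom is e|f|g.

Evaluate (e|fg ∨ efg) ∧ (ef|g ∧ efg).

ef|g

e|fg ∨ efg = efg
ef|g ∧ efg = ef|g
efg ∧ ef|g = ef|g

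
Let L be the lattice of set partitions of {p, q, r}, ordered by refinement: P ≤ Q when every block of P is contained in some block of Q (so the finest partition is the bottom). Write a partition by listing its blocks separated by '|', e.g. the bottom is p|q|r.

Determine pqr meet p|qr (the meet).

The meet (common refinement) of pqr and p|qr intersects blocks pairwise, giving p|qr.

p|qr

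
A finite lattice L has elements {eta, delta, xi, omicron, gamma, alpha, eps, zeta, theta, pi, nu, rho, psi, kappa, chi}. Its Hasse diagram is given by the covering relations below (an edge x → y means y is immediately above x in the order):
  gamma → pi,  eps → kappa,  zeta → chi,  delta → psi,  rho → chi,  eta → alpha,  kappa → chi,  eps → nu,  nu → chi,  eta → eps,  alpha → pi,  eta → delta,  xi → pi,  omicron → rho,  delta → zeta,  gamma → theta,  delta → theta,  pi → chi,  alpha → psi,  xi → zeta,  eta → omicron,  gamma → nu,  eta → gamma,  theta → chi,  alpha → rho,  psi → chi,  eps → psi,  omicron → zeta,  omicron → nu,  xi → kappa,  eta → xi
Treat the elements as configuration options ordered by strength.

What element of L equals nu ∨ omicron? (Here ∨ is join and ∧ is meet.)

nu ∨ omicron = nu

nu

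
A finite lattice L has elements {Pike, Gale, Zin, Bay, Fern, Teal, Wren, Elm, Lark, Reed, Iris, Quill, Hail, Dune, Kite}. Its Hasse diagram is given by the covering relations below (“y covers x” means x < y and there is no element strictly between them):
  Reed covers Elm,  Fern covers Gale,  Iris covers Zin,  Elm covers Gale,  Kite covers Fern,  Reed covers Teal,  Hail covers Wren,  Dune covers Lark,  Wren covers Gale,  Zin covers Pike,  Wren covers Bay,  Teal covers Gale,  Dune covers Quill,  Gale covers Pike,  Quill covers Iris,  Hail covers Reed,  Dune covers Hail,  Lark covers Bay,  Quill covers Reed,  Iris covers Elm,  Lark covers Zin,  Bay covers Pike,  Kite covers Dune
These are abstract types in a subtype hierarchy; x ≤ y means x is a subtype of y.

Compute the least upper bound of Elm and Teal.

Common upper bounds of {Elm, Teal}: Dune, Hail, Kite, Quill, Reed.
The least among these is Reed.

Reed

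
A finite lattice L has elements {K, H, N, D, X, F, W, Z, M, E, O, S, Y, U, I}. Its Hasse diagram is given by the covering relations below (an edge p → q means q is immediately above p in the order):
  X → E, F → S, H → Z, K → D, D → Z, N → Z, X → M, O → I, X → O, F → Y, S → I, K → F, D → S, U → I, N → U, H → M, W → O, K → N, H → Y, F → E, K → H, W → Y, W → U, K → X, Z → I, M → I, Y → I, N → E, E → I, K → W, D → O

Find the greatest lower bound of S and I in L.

S

Common lower bounds of {S, I}: D, F, K, S.
The greatest among these is S.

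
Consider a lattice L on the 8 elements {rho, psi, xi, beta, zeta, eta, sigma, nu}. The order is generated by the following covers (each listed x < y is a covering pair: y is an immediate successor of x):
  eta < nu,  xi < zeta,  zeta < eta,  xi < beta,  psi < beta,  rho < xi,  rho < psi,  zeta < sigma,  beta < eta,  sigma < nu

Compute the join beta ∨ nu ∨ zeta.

nu

Common upper bounds of {beta, nu, zeta}: nu.
The least among these is nu.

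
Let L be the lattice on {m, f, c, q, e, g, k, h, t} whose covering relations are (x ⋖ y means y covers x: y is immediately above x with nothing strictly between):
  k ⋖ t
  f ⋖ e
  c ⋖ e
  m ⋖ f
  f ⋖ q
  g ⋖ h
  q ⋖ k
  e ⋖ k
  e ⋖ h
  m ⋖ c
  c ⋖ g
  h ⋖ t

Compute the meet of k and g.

Common lower bounds of {k, g}: c, m.
The greatest among these is c.

c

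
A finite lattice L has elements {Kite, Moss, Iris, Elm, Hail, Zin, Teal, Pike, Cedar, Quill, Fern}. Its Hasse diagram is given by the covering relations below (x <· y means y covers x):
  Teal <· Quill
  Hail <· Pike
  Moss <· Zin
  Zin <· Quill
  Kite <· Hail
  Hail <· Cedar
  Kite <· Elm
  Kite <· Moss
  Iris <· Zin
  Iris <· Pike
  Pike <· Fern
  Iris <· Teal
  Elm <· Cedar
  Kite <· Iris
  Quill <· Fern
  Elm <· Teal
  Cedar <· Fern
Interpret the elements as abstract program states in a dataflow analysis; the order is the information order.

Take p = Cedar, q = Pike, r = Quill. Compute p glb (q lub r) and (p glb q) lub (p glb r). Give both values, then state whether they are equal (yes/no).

Cedar; Cedar; yes

q lub r = Fern, so p glb (q lub r) = Cedar glb Fern = Cedar.
p glb q = Hail and p glb r = Elm, so (p glb q) lub (p glb r) = Hail lub Elm = Cedar.
Equal: yes.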